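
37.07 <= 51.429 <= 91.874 True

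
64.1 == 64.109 False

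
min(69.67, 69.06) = 69.06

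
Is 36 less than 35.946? No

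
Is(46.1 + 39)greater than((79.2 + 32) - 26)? No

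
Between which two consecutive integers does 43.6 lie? 43 and 44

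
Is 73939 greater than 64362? Yes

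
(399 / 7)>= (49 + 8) True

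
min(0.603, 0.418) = 0.418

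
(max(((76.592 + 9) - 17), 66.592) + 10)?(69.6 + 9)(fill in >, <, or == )<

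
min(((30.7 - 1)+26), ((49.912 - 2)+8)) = 55.7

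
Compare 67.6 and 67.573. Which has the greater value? 67.6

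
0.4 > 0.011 True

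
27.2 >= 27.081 True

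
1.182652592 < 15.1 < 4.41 False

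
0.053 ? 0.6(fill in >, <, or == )<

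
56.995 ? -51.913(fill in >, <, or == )>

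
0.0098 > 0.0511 False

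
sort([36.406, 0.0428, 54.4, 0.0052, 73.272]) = [0.0052, 0.0428, 36.406, 54.4, 73.272]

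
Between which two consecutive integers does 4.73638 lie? 4 and 5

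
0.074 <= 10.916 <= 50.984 True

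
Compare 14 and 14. They are equal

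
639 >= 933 False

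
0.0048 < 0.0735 True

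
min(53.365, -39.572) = -39.572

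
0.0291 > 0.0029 True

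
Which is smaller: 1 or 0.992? 0.992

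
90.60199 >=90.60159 True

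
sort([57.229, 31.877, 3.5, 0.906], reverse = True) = [57.229, 31.877, 3.5, 0.906]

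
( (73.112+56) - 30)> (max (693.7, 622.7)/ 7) True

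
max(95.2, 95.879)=95.879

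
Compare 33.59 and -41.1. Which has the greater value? 33.59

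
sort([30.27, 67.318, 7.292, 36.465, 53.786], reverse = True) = [67.318, 53.786, 36.465, 30.27, 7.292]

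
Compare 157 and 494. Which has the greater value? 494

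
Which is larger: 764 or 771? 771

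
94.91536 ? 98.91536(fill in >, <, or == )<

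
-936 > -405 False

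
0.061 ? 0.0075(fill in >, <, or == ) >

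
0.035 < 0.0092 False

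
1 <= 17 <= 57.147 True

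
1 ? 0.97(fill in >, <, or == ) >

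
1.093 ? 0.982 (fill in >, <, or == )>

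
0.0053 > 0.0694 False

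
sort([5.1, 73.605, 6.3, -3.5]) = [-3.5, 5.1, 6.3, 73.605]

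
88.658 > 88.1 True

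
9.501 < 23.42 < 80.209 True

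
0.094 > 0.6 False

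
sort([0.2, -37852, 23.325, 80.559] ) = [-37852, 0.2, 23.325, 80.559]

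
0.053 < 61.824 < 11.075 False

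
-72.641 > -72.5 False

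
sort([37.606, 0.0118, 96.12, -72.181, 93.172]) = [-72.181, 0.0118, 37.606, 93.172, 96.12]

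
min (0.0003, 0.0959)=0.0003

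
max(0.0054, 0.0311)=0.0311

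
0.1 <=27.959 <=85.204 True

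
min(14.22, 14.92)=14.22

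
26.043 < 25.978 False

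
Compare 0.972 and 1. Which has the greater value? 1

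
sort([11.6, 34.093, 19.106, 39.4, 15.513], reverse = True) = [39.4, 34.093, 19.106, 15.513, 11.6]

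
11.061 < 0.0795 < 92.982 False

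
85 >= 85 True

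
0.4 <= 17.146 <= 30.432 True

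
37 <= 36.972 False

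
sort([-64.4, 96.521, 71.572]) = [-64.4, 71.572, 96.521]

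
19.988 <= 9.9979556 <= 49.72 False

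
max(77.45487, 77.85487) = 77.85487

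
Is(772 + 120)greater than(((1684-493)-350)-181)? Yes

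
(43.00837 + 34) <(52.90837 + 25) True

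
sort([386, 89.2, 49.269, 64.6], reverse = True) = [386, 89.2, 64.6, 49.269]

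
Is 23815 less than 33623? Yes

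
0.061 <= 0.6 True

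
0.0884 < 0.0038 False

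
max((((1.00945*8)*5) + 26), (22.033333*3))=66.378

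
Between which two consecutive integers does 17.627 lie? 17 and 18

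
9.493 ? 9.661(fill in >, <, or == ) <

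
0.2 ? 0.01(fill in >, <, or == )>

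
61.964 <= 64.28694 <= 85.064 True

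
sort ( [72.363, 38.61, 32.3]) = [32.3, 38.61, 72.363]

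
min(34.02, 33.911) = 33.911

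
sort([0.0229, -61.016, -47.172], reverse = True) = [0.0229, -47.172, -61.016]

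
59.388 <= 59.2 False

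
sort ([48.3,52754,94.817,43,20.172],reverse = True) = [52754,94.817,48.3,43,20.172]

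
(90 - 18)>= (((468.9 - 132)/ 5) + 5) False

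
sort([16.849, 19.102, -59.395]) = [-59.395, 16.849, 19.102]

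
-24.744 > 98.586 False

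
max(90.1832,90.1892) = 90.1892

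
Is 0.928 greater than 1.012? No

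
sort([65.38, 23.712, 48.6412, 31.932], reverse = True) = [65.38, 48.6412, 31.932, 23.712]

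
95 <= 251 True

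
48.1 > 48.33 False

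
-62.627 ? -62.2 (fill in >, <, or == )<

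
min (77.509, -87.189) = -87.189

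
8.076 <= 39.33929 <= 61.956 True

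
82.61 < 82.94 True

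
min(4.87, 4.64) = 4.64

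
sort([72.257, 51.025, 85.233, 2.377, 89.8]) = [2.377, 51.025, 72.257, 85.233, 89.8]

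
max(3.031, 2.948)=3.031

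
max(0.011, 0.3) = 0.3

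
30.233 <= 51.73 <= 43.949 False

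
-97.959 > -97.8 False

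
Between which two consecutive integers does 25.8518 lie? 25 and 26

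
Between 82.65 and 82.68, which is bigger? 82.68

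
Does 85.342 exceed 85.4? No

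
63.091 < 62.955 False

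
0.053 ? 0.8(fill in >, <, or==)<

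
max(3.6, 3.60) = 3.60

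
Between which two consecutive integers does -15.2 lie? -16 and -15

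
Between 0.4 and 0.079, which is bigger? 0.4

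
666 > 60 True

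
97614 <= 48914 False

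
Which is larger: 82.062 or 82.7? 82.7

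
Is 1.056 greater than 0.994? Yes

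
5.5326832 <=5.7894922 True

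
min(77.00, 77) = 77.00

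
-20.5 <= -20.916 False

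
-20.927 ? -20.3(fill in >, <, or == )<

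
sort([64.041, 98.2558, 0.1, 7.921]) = [0.1, 7.921, 64.041, 98.2558]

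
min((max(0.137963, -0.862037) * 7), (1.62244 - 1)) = 0.62244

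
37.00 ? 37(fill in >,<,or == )==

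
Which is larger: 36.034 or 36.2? 36.2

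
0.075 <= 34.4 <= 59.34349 True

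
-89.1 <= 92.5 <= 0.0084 False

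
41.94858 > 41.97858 False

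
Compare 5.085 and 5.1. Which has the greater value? 5.1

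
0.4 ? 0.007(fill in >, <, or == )>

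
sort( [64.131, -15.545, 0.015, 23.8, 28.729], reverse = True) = [64.131, 28.729, 23.8, 0.015, -15.545]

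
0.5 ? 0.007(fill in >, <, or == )>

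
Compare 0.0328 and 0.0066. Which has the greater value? 0.0328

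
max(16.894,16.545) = 16.894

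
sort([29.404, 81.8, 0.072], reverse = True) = [81.8, 29.404, 0.072]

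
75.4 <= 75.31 False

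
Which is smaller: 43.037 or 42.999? 42.999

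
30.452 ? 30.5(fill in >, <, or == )<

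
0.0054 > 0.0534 False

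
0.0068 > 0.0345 False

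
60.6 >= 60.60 True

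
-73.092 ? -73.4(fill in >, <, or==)>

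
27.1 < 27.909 True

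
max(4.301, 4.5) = 4.5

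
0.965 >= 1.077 False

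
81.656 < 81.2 False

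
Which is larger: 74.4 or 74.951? 74.951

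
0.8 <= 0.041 False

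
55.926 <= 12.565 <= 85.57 False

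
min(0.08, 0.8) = 0.08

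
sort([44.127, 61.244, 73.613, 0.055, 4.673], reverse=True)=[73.613, 61.244, 44.127, 4.673, 0.055]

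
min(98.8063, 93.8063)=93.8063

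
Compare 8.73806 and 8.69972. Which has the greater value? 8.73806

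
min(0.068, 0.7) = 0.068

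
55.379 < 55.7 True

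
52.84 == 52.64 False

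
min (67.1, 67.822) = 67.1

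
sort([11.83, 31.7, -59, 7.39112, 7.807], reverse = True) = [31.7, 11.83, 7.807, 7.39112, -59]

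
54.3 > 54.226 True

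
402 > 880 False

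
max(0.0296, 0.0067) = 0.0296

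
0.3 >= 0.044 True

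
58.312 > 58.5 False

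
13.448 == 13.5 False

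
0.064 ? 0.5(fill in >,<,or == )<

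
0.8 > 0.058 True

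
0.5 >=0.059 True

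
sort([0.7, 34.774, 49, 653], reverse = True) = [653, 49, 34.774, 0.7]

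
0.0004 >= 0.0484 False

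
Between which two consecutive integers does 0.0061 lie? 0 and 1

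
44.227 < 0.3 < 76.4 False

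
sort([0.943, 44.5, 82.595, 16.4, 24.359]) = [0.943, 16.4, 24.359, 44.5, 82.595]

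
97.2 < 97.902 True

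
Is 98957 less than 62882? No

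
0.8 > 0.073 True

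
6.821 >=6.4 True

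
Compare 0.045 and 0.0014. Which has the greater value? 0.045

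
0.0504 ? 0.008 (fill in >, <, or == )>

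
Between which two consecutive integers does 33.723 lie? 33 and 34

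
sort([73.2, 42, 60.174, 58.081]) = [42, 58.081, 60.174, 73.2]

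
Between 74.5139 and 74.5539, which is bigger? 74.5539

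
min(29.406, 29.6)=29.406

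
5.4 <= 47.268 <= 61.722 True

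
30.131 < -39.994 False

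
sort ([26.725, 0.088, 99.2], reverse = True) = [99.2, 26.725, 0.088]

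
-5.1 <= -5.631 False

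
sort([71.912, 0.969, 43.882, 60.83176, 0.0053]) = [0.0053, 0.969, 43.882, 60.83176, 71.912]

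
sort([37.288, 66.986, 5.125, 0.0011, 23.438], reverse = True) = [66.986, 37.288, 23.438, 5.125, 0.0011]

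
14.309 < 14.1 False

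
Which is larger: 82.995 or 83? 83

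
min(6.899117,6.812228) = 6.812228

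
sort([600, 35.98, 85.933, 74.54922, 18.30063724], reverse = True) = [600, 85.933, 74.54922, 35.98, 18.30063724]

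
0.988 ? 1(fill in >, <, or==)<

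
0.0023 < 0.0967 True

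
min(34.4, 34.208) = 34.208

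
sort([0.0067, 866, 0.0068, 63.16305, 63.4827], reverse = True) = [866, 63.4827, 63.16305, 0.0068, 0.0067]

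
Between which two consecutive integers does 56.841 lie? 56 and 57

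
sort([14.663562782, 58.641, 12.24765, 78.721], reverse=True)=[78.721, 58.641, 14.663562782, 12.24765]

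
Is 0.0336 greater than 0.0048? Yes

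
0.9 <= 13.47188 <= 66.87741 True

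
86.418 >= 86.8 False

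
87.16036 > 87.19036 False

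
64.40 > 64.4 False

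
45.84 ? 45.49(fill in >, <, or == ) >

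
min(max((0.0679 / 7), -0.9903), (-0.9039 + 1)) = 0.0097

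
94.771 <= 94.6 False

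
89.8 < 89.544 False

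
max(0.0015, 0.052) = 0.052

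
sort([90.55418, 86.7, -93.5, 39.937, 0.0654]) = [-93.5, 0.0654, 39.937, 86.7, 90.55418]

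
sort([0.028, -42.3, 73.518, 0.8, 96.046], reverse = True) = [96.046, 73.518, 0.8, 0.028, -42.3]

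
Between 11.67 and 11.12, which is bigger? 11.67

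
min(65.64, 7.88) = 7.88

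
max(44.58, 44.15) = 44.58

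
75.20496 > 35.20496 True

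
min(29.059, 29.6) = 29.059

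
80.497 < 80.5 True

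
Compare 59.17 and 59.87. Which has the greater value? 59.87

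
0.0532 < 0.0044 False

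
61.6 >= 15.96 True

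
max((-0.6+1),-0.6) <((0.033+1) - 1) False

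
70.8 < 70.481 False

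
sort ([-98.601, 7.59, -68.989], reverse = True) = [7.59, -68.989, -98.601]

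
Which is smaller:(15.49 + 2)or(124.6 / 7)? (15.49 + 2)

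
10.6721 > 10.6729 False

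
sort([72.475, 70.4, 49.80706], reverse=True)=[72.475, 70.4, 49.80706]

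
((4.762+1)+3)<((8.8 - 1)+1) True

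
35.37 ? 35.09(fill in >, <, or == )>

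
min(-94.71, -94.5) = -94.71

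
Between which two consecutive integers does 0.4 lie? 0 and 1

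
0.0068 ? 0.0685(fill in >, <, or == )<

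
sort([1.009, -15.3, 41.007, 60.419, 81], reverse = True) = [81, 60.419, 41.007, 1.009, -15.3]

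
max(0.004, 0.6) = 0.6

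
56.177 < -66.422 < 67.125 False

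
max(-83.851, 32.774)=32.774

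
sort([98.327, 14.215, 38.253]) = [14.215, 38.253, 98.327]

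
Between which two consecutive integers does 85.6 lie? 85 and 86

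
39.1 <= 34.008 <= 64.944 False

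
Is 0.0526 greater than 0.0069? Yes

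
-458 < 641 True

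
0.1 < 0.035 False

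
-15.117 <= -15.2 False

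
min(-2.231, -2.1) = -2.231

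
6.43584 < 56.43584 True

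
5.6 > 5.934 False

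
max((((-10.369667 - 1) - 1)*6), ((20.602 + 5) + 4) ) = 29.602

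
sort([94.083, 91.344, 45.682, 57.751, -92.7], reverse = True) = [94.083, 91.344, 57.751, 45.682, -92.7]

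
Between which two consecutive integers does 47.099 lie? 47 and 48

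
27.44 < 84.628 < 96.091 True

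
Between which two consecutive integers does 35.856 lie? 35 and 36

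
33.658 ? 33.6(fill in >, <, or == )>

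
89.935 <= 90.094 True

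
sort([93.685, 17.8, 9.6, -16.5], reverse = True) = [93.685, 17.8, 9.6, -16.5]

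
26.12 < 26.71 True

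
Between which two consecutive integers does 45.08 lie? 45 and 46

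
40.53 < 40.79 True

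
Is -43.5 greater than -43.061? No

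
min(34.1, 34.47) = 34.1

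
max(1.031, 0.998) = 1.031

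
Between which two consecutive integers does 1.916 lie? 1 and 2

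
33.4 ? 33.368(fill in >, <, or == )>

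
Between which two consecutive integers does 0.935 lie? 0 and 1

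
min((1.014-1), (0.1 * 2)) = 0.014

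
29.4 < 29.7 True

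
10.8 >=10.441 True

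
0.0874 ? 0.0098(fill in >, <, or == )>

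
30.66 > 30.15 True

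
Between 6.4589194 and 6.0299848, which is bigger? 6.4589194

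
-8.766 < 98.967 True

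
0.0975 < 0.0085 False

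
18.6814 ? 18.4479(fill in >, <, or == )>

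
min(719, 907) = 719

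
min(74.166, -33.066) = -33.066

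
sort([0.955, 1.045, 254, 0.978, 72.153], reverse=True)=[254, 72.153, 1.045, 0.978, 0.955]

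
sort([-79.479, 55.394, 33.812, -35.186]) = [-79.479, -35.186, 33.812, 55.394]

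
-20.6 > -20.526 False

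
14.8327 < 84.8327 True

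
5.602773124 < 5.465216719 False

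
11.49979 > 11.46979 True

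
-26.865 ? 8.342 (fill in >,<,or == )<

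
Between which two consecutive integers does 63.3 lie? 63 and 64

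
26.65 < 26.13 False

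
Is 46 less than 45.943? No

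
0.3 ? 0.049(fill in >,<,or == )>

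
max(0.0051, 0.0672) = 0.0672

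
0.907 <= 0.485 False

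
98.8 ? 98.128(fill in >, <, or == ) >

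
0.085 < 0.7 True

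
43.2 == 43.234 False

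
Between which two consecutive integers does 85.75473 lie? 85 and 86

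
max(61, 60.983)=61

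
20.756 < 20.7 False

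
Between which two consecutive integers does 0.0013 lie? 0 and 1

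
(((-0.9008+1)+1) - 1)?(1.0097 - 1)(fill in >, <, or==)>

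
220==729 False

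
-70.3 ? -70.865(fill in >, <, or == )>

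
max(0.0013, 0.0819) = 0.0819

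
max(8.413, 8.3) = 8.413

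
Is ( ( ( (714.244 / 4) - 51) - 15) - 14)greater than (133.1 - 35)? Yes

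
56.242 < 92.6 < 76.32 False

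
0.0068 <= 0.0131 True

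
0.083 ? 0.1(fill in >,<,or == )<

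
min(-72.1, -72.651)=-72.651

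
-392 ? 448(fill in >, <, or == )<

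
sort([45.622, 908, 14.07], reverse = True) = [908, 45.622, 14.07]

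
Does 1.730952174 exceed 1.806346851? No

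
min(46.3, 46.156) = 46.156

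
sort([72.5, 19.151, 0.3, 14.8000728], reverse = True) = [72.5, 19.151, 14.8000728, 0.3]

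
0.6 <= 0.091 False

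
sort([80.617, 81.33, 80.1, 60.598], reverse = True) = [81.33, 80.617, 80.1, 60.598]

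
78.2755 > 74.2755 True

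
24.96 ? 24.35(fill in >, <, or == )>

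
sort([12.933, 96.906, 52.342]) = [12.933, 52.342, 96.906]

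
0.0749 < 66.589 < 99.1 True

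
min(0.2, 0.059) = 0.059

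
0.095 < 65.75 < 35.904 False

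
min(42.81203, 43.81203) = 42.81203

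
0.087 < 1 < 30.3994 True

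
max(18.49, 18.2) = 18.49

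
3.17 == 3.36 False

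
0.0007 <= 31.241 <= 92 True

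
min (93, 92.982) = 92.982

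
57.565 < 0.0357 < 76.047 False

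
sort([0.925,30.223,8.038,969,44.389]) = [0.925,8.038,30.223,44.389,969]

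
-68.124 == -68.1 False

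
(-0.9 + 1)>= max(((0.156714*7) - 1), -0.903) True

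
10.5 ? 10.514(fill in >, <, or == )<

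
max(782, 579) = 782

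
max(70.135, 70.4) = 70.4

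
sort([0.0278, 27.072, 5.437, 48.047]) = [0.0278, 5.437, 27.072, 48.047]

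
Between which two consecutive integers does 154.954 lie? 154 and 155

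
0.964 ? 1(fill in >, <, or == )<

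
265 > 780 False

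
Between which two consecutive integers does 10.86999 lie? 10 and 11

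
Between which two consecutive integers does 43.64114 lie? 43 and 44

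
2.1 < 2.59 True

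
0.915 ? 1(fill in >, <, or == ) <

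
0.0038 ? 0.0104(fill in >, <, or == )<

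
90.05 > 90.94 False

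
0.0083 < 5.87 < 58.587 True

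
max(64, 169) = 169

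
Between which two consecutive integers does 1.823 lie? 1 and 2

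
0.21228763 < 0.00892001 False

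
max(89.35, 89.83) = 89.83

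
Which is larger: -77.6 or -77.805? -77.6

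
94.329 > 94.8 False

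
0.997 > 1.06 False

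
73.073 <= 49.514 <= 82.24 False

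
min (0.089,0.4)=0.089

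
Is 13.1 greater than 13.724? No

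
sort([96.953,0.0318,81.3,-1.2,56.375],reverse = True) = [96.953,81.3,56.375,0.0318,-1.2]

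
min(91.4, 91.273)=91.273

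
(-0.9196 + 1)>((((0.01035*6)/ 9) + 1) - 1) True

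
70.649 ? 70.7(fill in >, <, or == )<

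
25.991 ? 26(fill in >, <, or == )<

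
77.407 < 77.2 False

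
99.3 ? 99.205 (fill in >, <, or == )>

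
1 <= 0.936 False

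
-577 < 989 True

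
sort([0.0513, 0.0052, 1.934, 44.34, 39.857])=[0.0052, 0.0513, 1.934, 39.857, 44.34]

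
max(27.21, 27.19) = 27.21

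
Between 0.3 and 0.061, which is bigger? 0.3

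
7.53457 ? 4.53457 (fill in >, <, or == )>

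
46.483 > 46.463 True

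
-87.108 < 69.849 True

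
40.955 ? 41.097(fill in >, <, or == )<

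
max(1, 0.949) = 1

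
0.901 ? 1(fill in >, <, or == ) <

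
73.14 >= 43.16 True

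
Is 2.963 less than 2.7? No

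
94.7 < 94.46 False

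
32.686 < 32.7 True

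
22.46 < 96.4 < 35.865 False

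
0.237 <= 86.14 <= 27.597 False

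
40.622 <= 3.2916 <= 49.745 False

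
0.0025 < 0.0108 True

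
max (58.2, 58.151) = 58.2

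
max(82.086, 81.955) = 82.086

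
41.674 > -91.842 True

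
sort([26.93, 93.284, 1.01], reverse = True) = [93.284, 26.93, 1.01]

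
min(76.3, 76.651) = 76.3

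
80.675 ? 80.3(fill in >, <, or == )>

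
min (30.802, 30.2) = 30.2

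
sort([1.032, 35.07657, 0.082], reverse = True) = [35.07657, 1.032, 0.082]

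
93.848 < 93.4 False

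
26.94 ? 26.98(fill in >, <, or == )<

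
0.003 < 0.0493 True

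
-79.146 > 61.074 False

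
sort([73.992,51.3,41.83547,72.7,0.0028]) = [0.0028,41.83547,51.3,72.7,73.992]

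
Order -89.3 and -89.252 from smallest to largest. -89.3, -89.252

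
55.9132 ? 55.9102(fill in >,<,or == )>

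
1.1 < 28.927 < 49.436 True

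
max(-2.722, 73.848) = 73.848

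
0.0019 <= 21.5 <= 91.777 True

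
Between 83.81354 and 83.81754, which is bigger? 83.81754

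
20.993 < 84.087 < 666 True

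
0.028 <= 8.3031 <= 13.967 True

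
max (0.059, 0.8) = 0.8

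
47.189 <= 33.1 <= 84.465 False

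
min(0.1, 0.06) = 0.06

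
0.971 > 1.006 False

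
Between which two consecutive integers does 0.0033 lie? 0 and 1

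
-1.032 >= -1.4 True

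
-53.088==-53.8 False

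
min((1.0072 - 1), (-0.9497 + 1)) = 0.0072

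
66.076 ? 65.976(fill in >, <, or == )>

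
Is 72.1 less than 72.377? Yes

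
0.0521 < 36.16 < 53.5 True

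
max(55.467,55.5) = 55.5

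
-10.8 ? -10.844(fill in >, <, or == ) >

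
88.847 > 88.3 True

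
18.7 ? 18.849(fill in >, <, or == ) <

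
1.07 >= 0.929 True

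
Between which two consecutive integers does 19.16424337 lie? 19 and 20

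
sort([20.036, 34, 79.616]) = [20.036, 34, 79.616]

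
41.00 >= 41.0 True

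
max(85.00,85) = 85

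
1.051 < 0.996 False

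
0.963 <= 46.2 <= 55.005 True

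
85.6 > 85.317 True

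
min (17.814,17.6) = 17.6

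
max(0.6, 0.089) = 0.6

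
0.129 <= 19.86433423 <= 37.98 True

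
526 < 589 True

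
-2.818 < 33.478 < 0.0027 False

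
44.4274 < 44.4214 False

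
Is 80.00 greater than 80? No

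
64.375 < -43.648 False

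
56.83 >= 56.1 True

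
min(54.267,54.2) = 54.2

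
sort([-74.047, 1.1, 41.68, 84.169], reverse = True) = [84.169, 41.68, 1.1, -74.047]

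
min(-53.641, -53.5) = -53.641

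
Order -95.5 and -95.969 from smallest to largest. -95.969, -95.5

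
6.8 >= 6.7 True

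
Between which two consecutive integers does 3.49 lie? 3 and 4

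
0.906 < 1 True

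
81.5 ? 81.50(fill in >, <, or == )==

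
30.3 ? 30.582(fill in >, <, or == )<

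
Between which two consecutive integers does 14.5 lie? 14 and 15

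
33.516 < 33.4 False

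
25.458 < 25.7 True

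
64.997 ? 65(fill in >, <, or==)<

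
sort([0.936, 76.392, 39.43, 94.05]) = [0.936, 39.43, 76.392, 94.05]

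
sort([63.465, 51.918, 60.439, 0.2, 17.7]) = [0.2, 17.7, 51.918, 60.439, 63.465]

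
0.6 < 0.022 False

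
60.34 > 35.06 True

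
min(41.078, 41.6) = 41.078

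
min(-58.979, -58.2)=-58.979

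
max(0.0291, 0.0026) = 0.0291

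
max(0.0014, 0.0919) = 0.0919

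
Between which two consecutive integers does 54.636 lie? 54 and 55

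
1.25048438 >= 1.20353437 True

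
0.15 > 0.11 True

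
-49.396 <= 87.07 True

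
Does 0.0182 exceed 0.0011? Yes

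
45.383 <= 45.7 True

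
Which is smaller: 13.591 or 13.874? 13.591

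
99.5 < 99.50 False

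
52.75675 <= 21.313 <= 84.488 False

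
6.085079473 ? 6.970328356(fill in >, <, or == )<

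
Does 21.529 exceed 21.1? Yes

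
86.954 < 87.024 True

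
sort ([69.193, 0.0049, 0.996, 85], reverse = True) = [85, 69.193, 0.996, 0.0049]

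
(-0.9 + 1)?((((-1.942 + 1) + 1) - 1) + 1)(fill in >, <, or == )>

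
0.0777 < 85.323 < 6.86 False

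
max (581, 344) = 581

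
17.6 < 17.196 False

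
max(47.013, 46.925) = 47.013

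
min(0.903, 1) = 0.903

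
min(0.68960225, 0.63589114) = 0.63589114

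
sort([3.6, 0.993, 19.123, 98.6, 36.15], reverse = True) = [98.6, 36.15, 19.123, 3.6, 0.993]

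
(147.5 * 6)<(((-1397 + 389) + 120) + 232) False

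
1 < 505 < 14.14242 False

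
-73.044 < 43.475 True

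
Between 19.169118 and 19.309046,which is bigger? 19.309046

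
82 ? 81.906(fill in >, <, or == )>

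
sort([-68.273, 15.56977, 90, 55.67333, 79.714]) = [-68.273, 15.56977, 55.67333, 79.714, 90]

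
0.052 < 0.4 True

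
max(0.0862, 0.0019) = 0.0862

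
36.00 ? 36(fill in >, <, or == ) ==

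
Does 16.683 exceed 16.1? Yes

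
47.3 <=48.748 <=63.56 True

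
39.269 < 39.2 False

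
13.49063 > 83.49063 False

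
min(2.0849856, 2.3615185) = 2.0849856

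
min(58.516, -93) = -93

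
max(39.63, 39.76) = 39.76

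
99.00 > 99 False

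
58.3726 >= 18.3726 True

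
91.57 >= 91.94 False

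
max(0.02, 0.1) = 0.1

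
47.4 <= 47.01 False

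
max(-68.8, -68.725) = -68.725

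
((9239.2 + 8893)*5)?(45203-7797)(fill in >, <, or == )>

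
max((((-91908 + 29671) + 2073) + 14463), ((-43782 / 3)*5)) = -45701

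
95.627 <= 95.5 False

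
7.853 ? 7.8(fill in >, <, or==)>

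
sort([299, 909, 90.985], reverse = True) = [909, 299, 90.985]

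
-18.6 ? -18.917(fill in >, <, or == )>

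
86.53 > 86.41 True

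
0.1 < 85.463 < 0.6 False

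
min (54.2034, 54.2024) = 54.2024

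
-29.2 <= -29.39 False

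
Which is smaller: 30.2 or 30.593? 30.2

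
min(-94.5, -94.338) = -94.5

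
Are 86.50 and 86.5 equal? Yes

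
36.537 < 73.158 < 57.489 False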